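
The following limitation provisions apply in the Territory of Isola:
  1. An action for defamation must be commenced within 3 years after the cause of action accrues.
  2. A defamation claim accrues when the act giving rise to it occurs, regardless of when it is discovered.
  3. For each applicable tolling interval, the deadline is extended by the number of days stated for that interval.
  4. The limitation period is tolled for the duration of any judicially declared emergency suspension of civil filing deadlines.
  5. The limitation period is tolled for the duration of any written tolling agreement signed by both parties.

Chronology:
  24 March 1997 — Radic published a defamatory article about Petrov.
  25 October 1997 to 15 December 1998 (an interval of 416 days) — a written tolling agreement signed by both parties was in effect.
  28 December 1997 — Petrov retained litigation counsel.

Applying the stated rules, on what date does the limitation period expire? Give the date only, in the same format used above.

The limitation period began to run on 24 March 1997.
Adding the 3 years base period to 24 March 1997 gives a deadline of 24 March 2000, before any tolling.
Because the written tolling agreement ran from 25 October 1997 to 15 December 1998, the deadline is extended by 416 days to 14 May 2001.
None of the other events listed affects the running of the period under the stated rules.

14 May 2001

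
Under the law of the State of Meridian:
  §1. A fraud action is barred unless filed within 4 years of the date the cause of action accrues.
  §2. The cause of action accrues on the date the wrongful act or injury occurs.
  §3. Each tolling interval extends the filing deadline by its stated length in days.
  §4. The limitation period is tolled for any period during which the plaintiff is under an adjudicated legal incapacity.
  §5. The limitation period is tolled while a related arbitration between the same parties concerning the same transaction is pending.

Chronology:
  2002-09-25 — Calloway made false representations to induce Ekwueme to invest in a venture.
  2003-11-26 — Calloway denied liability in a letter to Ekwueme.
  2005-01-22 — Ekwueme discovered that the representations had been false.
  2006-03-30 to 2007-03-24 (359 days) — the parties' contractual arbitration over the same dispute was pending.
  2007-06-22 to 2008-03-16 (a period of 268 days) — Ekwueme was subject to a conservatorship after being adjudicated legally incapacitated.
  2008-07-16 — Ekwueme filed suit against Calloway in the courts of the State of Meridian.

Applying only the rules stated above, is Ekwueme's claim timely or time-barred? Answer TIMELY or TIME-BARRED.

Accrual is governed by the date of the act, so the period began to run on 2002-09-25; the later discovery on 2005-01-22 is irrelevant under the stated rule.
The untolled deadline — 4 years after 2002-09-25 — is 2006-09-25.
The pending related arbitration from 2006-03-30 to 2007-03-24 tolled the period for 359 days, extending the deadline to 2007-09-19.
The period was tolled for 268 days by the plaintiff's legal incapacity (2007-06-22 to 2008-03-16), pushing the deadline to 2008-06-13.
None of the other events listed affects the running of the period under the stated rules.
The 2008-07-16 filing falls after the 2008-06-13 deadline; the claim is time-barred.

TIME-BARRED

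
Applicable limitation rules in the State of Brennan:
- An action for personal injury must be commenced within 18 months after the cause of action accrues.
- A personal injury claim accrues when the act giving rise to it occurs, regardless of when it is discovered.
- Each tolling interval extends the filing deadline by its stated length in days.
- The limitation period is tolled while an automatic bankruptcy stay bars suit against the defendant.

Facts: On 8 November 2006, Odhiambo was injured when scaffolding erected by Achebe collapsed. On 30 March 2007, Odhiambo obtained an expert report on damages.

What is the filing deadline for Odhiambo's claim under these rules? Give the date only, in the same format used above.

8 May 2008

The limitation period began to run on 8 November 2006.
The untolled deadline — 18 months after 8 November 2006 — is 8 May 2008.
Nothing else in the chronology tolls or restarts the period.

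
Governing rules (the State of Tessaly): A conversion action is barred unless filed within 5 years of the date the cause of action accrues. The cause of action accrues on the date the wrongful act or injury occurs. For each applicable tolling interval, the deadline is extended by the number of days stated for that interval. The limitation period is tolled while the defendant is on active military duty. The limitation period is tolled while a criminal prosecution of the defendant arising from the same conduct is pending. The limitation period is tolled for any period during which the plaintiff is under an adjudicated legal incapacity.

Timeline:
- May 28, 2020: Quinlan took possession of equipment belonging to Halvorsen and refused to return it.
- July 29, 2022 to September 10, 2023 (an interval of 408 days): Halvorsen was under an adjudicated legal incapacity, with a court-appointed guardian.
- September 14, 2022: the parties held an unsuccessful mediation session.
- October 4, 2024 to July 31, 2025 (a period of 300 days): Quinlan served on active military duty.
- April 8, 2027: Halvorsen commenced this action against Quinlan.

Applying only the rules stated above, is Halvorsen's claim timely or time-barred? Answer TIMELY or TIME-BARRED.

TIMELY

The claim accrued on May 28, 2020, when the wrongful act occurred.
5 years from May 28, 2020 is May 28, 2025.
The period was tolled for 408 days by the plaintiff's legal incapacity (July 29, 2022 to September 10, 2023), pushing the deadline to July 10, 2026.
The period was tolled for 300 days by the defendant's active military service (October 4, 2024 to July 31, 2025), pushing the deadline to May 6, 2027.
The other events in the timeline have no effect on the limitation period under the stated rules.
Halvorsen filed on April 8, 2027, before the May 6, 2027 deadline, so the action is timely.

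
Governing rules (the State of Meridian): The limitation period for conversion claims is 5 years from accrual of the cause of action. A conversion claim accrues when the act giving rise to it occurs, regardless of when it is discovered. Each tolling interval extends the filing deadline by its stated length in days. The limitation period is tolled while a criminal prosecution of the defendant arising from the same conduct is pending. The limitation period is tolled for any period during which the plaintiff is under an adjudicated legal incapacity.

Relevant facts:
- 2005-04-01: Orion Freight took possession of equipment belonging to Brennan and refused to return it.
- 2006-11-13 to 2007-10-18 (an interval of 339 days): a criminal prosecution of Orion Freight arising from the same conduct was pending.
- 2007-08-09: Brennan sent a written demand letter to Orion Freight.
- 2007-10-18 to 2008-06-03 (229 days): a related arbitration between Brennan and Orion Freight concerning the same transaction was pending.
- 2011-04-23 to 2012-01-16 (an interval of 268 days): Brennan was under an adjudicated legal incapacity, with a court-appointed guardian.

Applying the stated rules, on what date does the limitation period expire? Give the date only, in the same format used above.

2011-03-06

The limitation period began to run on 2005-04-01.
Adding the 5 years base period to 2005-04-01 gives a deadline of 2010-04-01, before any tolling.
Because the pending criminal prosecution ran from 2006-11-13 to 2007-10-18, the deadline is extended by 339 days to 2011-03-06.
The plaintiff's legal incapacity starting 2011-04-23 came too late — the period had run on 2011-03-06 — and so does not extend the deadline.
The pending related arbitration from 2007-10-18 to 2008-06-03 does not toll the period, because no stated rule makes a pending arbitration a tolling event.
Nothing else in the chronology tolls or restarts the period.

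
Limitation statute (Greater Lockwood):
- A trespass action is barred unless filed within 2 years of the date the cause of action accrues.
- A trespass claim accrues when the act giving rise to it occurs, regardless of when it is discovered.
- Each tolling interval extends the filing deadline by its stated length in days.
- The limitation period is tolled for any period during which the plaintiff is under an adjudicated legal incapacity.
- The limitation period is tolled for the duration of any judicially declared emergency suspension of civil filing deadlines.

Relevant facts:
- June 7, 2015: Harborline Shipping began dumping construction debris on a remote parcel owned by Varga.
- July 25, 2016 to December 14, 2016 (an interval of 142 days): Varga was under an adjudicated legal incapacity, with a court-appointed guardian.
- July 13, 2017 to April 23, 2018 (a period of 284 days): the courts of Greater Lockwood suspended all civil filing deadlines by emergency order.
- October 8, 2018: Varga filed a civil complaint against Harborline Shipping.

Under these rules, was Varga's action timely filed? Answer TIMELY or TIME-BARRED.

TIME-BARRED

The cause of action accrued on June 7, 2015, the date of the act.
2 years from June 7, 2015 is June 7, 2017.
Because the plaintiff's legal incapacity ran from July 25, 2016 to December 14, 2016, the deadline is extended by 142 days to October 27, 2017.
Because the emergency suspension of filing deadlines ran from July 13, 2017 to April 23, 2018, the deadline is extended by 284 days to August 7, 2018.
Varga filed on October 8, 2018, after the August 7, 2018 deadline, so the action is time-barred.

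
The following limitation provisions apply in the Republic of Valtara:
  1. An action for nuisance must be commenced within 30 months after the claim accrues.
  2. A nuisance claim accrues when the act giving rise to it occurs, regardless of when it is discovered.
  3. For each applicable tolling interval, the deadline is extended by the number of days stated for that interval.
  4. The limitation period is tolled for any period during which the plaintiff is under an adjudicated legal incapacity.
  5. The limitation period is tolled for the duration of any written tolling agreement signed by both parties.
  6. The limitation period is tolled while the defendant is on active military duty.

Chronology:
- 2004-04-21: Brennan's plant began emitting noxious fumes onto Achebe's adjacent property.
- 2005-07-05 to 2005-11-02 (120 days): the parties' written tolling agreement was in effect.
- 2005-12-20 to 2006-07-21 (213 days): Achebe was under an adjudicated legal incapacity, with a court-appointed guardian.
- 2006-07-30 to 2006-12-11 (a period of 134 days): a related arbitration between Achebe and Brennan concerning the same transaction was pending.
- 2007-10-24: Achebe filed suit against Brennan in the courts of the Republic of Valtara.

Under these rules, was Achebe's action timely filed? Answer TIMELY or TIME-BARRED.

TIME-BARRED

The claim accrued on 2004-04-21, when the wrongful act occurred.
30 months from 2004-04-21 is 2006-10-21.
The period was tolled for 120 days by the written tolling agreement (2005-07-05 to 2005-11-02), pushing the deadline to 2007-02-18.
The plaintiff's legal incapacity from 2005-12-20 to 2006-07-21 tolled the period for 213 days, extending the deadline to 2007-09-19.
No stated provision tolls the period for a pending arbitration, so the interval from 2006-07-30 to 2006-12-11 has no effect on the deadline.
The 2007-10-24 filing falls after the 2007-09-19 deadline; the claim is time-barred.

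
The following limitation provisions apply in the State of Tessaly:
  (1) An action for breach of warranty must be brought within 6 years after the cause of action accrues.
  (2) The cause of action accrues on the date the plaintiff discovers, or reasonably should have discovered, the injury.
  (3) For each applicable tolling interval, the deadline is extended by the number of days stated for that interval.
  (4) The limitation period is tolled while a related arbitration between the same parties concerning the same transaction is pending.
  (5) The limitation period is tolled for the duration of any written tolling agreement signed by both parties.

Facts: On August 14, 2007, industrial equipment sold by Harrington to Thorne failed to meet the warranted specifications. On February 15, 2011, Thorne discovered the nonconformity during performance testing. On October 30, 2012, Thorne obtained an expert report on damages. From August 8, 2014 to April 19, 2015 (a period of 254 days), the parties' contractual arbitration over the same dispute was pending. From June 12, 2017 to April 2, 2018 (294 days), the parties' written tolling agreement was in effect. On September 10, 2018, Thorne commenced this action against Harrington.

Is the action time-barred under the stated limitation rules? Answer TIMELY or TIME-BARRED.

Accrual is tied to discovery, so the period began on February 15, 2011 rather than on August 14, 2007 when the act occurred.
Adding the 6 years base period to February 15, 2011 gives a deadline of February 15, 2017, before any tolling.
The pending related arbitration from August 8, 2014 to April 19, 2015 tolled the period for 254 days, extending the deadline to October 27, 2017.
The period was tolled for 294 days by the written tolling agreement (June 12, 2017 to April 2, 2018), pushing the deadline to August 17, 2018.
Nothing else in the chronology tolls or restarts the period.
The September 10, 2018 filing falls after the August 17, 2018 deadline; the claim is time-barred.

TIME-BARRED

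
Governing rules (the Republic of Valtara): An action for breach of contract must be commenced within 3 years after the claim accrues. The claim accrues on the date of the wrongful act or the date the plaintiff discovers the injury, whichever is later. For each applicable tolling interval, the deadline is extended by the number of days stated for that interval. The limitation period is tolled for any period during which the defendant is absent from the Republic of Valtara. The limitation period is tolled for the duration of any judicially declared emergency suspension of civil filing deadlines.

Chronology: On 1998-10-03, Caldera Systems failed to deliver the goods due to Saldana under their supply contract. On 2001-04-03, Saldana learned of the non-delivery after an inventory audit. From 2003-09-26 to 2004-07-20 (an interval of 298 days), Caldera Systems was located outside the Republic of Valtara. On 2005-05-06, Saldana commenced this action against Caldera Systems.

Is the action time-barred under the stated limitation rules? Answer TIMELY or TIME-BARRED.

Because discovery on 2001-04-03 post-dates the 1998-10-03 act, accrual under the later-of rule falls on 2001-04-03.
Adding the 3 years base period to 2001-04-03 gives a deadline of 2004-04-03, before any tolling.
The defendant's absence from the jurisdiction from 2003-09-26 to 2004-07-20 tolled the period for 298 days, extending the deadline to 2005-01-26.
Saldana filed on 2005-05-06, after the 2005-01-26 deadline, so the action is time-barred.

TIME-BARRED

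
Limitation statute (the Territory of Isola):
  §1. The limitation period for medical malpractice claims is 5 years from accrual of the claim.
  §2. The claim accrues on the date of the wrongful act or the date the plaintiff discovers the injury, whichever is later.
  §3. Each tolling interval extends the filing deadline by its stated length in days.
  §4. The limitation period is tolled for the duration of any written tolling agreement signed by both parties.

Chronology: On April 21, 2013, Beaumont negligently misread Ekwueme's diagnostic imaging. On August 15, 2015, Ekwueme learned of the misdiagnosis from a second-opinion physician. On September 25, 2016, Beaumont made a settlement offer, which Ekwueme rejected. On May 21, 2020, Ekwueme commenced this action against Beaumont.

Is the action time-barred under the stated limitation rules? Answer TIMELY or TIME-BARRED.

Because discovery on August 15, 2015 post-dates the April 21, 2013 act, accrual under the later-of rule falls on August 15, 2015.
Adding the 5 years base period to August 15, 2015 gives a deadline of August 15, 2020, before any tolling.
Nothing else in the chronology tolls or restarts the period.
Filing on May 21, 2020 beat the August 15, 2020 deadline — the action is timely.

TIMELY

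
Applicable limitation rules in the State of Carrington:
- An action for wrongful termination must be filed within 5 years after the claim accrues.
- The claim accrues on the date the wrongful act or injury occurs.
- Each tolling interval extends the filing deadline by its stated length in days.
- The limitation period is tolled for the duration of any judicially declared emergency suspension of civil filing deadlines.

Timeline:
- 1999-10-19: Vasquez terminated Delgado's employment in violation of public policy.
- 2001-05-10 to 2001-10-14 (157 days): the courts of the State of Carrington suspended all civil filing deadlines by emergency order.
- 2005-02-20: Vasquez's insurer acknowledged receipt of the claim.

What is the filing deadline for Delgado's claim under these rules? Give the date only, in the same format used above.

The limitation period began to run on 1999-10-19.
The untolled deadline — 5 years after 1999-10-19 — is 2004-10-19.
Because the emergency suspension of filing deadlines ran from 2001-05-10 to 2001-10-14, the deadline is extended by 157 days to 2005-03-25.
The other events in the timeline have no effect on the limitation period under the stated rules.

2005-03-25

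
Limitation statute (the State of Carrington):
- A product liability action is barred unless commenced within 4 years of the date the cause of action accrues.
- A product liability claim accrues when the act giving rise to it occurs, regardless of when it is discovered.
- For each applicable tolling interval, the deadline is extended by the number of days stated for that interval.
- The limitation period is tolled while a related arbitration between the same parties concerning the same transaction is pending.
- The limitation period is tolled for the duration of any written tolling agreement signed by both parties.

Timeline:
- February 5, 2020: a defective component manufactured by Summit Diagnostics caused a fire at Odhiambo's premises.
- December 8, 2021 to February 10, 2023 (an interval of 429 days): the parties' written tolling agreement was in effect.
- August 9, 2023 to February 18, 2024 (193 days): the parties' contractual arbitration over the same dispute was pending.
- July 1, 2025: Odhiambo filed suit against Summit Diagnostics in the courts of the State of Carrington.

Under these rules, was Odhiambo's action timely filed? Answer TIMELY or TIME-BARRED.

TIMELY

The limitation period began to run on February 5, 2020.
The untolled deadline — 4 years after February 5, 2020 — is February 5, 2024.
The period was tolled for 429 days by the written tolling agreement (December 8, 2021 to February 10, 2023), pushing the deadline to April 9, 2025.
The period was tolled for 193 days by the pending related arbitration (August 9, 2023 to February 18, 2024), pushing the deadline to October 19, 2025.
Filing on July 1, 2025 beat the October 19, 2025 deadline — the action is timely.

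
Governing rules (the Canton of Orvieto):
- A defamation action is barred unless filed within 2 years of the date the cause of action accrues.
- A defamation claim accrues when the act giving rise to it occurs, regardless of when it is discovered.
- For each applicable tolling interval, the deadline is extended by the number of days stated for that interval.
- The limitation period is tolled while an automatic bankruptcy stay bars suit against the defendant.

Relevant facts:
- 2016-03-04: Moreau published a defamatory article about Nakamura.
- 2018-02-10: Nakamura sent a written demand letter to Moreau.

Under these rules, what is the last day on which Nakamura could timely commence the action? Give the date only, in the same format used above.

The limitation period began to run on 2016-03-04.
2 years from 2016-03-04 is 2018-03-04.
None of the other events listed affects the running of the period under the stated rules.

2018-03-04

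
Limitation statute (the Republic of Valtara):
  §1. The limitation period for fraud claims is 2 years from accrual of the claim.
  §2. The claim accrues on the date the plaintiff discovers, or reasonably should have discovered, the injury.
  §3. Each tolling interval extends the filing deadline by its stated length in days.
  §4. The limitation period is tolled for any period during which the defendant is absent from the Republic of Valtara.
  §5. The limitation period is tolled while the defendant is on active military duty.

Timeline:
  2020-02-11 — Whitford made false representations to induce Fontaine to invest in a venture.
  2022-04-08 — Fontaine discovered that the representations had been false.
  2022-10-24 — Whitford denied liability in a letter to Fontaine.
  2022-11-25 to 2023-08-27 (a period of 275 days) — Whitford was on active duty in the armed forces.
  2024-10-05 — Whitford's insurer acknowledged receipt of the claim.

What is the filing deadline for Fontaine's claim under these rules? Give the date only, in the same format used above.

The claim did not accrue until Fontaine discovered the injury on 2022-04-08; the 2020-02-11 act date does not start the clock under the stated rule.
The untolled deadline — 2 years after 2022-04-08 — is 2024-04-08.
Because the defendant's active military service ran from 2022-11-25 to 2023-08-27, the deadline is extended by 275 days to 2025-01-08.
Nothing else in the chronology tolls or restarts the period.

2025-01-08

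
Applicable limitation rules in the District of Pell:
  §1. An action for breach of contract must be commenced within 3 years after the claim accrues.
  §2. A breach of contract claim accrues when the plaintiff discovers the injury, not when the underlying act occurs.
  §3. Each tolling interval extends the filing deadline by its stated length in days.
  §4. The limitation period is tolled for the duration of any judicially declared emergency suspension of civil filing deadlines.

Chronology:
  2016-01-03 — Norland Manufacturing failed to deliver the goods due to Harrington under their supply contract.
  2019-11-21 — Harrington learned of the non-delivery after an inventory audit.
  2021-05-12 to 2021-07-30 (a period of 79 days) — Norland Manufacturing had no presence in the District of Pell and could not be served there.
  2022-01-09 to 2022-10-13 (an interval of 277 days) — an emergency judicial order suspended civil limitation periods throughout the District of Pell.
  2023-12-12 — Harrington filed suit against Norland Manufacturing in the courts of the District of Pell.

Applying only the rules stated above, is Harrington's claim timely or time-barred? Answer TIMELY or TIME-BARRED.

TIME-BARRED

Under the discovery rule, the claim accrued on 2019-11-21, when Harrington discovered the injury — not on the 2016-01-03 date of the underlying act.
Adding the 3 years base period to 2019-11-21 gives a deadline of 2022-11-21, before any tolling.
The emergency suspension of filing deadlines from 2022-01-09 to 2022-10-13 tolled the period for 277 days, extending the deadline to 2023-08-25.
No stated provision tolls the period for the defendant's absence, so the interval from 2021-05-12 to 2021-07-30 has no effect on the deadline.
Harrington filed on 2023-12-12, after the 2023-08-25 deadline, so the action is time-barred.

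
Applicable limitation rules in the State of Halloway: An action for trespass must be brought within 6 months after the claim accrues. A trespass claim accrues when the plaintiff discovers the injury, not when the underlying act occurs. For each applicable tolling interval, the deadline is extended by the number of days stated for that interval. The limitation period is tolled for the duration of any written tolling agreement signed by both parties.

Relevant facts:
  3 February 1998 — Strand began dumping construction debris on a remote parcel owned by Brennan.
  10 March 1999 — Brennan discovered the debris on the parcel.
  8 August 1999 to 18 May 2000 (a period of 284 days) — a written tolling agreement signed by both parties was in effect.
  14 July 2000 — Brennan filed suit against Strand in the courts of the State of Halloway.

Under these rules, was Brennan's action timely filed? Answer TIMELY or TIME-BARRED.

The claim did not accrue until Brennan discovered the injury on 10 March 1999; the 3 February 1998 act date does not start the clock under the stated rule.
The untolled deadline — 6 months after 10 March 1999 — is 10 September 1999.
Because the written tolling agreement ran from 8 August 1999 to 18 May 2000, the deadline is extended by 284 days to 20 June 2000.
The 14 July 2000 filing falls after the 20 June 2000 deadline; the claim is time-barred.

TIME-BARRED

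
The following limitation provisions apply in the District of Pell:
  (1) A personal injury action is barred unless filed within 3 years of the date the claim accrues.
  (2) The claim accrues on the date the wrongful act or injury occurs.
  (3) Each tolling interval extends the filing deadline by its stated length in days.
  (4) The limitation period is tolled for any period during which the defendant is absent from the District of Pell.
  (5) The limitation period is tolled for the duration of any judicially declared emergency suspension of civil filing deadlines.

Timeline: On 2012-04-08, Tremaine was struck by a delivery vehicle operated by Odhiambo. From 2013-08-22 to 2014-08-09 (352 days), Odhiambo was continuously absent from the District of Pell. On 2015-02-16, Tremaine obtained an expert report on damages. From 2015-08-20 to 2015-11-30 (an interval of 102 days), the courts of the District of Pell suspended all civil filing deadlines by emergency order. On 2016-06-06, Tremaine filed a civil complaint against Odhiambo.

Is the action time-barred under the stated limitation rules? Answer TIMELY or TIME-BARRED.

The claim accrued on 2012-04-08, when the wrongful act occurred.
3 years from 2012-04-08 is 2015-04-08.
Because the defendant's absence from the jurisdiction ran from 2013-08-22 to 2014-08-09, the deadline is extended by 352 days to 2016-03-25.
Because the emergency suspension of filing deadlines ran from 2015-08-20 to 2015-11-30, the deadline is extended by 102 days to 2016-07-05.
None of the other events listed affects the running of the period under the stated rules.
Tremaine filed on 2016-06-06, before the 2016-07-05 deadline, so the action is timely.

TIMELY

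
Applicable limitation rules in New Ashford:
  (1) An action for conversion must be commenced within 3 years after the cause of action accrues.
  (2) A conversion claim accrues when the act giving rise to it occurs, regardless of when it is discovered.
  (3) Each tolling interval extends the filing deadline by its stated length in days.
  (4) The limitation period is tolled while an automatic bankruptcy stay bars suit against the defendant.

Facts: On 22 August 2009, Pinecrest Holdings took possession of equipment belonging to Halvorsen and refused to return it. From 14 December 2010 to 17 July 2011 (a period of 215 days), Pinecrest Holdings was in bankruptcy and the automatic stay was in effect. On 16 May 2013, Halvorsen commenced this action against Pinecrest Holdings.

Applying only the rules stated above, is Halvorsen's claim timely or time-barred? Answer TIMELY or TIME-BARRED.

TIME-BARRED

The claim accrued on 22 August 2009, when the wrongful act occurred.
The untolled deadline — 3 years after 22 August 2009 — is 22 August 2012.
The period was tolled for 215 days by the automatic bankruptcy stay (14 December 2010 to 17 July 2011), pushing the deadline to 25 March 2013.
Halvorsen filed on 16 May 2013, after the 25 March 2013 deadline, so the action is time-barred.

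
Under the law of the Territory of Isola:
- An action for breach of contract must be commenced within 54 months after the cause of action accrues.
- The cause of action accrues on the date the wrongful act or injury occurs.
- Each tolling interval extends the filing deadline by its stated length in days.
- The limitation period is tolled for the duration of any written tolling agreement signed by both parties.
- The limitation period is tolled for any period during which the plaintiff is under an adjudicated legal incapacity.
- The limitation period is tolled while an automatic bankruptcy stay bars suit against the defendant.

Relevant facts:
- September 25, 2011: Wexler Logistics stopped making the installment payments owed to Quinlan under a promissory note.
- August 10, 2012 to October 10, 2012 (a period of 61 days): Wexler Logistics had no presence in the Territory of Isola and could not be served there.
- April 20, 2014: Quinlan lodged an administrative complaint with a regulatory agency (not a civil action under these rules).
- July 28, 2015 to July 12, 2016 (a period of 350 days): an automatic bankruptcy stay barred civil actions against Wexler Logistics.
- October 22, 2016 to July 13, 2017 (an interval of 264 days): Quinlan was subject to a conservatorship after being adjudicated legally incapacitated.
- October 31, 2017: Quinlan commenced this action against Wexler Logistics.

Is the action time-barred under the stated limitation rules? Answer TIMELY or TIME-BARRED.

The claim accrued on September 25, 2011, when the wrongful act occurred.
54 months from September 25, 2011 is March 25, 2016.
The automatic bankruptcy stay from July 28, 2015 to July 12, 2016 tolled the period for 350 days, extending the deadline to March 10, 2017.
The period was tolled for 264 days by the plaintiff's legal incapacity (October 22, 2016 to July 13, 2017), pushing the deadline to November 29, 2017.
The defendant's absence from the jurisdiction from August 10, 2012 to October 10, 2012 does not toll the period, because no stated rule makes the defendant's absence a tolling event.
None of the other events listed affects the running of the period under the stated rules.
Quinlan filed on October 31, 2017, before the November 29, 2017 deadline, so the action is timely.

TIMELY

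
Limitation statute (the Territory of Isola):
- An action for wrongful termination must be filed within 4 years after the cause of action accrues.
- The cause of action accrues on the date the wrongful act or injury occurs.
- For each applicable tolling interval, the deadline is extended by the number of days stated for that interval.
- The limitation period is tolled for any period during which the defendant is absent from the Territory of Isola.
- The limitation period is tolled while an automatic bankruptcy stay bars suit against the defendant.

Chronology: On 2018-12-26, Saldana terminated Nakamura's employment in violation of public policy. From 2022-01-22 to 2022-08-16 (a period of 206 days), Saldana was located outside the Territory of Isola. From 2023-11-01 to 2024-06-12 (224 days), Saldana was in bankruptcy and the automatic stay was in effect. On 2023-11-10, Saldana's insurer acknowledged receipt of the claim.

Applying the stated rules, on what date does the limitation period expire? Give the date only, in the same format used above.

The cause of action accrued on 2018-12-26, the date of the act.
The untolled deadline — 4 years after 2018-12-26 — is 2022-12-26.
The defendant's absence from the jurisdiction from 2022-01-22 to 2022-08-16 tolled the period for 206 days, extending the deadline to 2023-07-20.
The automatic bankruptcy stay from 2023-11-01 to 2024-06-12 began after the period had already run on 2023-07-20, so it has no tolling effect.
Nothing else in the chronology tolls or restarts the period.

2023-07-20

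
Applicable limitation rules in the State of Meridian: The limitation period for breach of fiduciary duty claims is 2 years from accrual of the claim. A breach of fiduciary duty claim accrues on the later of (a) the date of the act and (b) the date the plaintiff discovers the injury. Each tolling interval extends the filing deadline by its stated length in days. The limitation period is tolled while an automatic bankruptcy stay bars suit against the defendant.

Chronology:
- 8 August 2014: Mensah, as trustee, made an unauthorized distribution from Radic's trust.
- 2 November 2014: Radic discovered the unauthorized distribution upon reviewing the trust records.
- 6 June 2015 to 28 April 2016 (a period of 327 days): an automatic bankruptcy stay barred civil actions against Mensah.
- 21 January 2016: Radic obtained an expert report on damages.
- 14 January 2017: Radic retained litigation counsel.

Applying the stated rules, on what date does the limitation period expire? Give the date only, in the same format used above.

25 September 2017

Because discovery on 2 November 2014 post-dates the 8 August 2014 act, accrual under the later-of rule falls on 2 November 2014.
2 years from 2 November 2014 is 2 November 2016.
The automatic bankruptcy stay from 6 June 2015 to 28 April 2016 tolled the period for 327 days, extending the deadline to 25 September 2017.
None of the other events listed affects the running of the period under the stated rules.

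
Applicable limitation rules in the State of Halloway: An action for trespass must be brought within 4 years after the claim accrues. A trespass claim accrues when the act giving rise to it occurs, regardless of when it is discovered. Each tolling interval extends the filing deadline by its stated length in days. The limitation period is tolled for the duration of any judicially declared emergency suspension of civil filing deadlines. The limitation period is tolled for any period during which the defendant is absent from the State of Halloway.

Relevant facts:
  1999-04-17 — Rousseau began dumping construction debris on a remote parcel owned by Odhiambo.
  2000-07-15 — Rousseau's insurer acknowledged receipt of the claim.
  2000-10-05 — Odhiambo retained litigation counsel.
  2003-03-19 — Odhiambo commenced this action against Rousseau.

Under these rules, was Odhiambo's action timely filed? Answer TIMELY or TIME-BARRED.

The claim accrued on 1999-04-17, the date of the act.
4 years from 1999-04-17 is 2003-04-17.
Nothing else in the chronology tolls or restarts the period.
The 2003-03-19 filing precedes the 2003-04-17 deadline; the claim is timely.

TIMELY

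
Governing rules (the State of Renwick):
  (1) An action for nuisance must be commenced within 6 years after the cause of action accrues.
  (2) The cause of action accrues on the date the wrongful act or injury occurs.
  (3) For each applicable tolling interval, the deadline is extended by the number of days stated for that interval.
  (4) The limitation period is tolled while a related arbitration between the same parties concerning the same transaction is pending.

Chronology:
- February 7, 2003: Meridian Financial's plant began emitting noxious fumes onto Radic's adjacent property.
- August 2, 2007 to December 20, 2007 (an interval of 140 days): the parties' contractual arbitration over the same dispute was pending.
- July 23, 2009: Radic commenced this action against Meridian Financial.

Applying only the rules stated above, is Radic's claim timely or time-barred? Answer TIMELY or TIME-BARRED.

TIME-BARRED

The cause of action accrued on February 7, 2003, the date of the act.
6 years from February 7, 2003 is February 7, 2009.
The pending related arbitration from August 2, 2007 to December 20, 2007 tolled the period for 140 days, extending the deadline to June 27, 2009.
Filing on July 23, 2009 missed the June 27, 2009 deadline — the action is time-barred.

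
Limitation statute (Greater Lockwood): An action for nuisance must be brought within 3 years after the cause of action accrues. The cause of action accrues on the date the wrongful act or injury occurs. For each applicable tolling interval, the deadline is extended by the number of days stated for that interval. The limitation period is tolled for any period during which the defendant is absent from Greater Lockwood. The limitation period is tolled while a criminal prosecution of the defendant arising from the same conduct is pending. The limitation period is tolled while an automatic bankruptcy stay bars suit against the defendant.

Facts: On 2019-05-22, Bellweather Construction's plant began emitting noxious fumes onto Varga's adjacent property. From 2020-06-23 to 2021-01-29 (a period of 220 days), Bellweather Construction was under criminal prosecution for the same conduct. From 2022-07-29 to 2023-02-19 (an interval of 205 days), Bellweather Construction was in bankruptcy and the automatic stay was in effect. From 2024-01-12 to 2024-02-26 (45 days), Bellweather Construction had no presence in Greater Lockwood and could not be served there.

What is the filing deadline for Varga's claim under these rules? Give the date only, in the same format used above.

The claim accrued on 2019-05-22, when the wrongful act occurred.
The untolled deadline — 3 years after 2019-05-22 — is 2022-05-22.
The period was tolled for 220 days by the pending criminal prosecution (2020-06-23 to 2021-01-29), pushing the deadline to 2022-12-28.
The period was tolled for 205 days by the automatic bankruptcy stay (2022-07-29 to 2023-02-19), pushing the deadline to 2023-07-21.
By the time the defendant's absence from the jurisdiction began on 2024-01-12, the limitation period had already expired on 2023-07-21; that interval cannot revive it.

2023-07-21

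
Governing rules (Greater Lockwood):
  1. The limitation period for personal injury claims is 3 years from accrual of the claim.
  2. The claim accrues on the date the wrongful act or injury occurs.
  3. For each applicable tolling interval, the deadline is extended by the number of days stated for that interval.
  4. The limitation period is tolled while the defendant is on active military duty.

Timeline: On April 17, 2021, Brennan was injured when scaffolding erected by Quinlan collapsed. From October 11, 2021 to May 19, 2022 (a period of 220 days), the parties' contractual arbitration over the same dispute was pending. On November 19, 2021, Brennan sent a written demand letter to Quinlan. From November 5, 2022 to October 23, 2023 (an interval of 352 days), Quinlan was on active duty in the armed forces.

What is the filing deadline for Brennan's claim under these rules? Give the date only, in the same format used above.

April 4, 2025

The claim accrued on April 17, 2021, when the wrongful act occurred.
The untolled deadline — 3 years after April 17, 2021 — is April 17, 2024.
The period was tolled for 352 days by the defendant's active military service (November 5, 2022 to October 23, 2023), pushing the deadline to April 4, 2025.
No stated provision tolls the period for a pending arbitration, so the interval from October 11, 2021 to May 19, 2022 has no effect on the deadline.
None of the other events listed affects the running of the period under the stated rules.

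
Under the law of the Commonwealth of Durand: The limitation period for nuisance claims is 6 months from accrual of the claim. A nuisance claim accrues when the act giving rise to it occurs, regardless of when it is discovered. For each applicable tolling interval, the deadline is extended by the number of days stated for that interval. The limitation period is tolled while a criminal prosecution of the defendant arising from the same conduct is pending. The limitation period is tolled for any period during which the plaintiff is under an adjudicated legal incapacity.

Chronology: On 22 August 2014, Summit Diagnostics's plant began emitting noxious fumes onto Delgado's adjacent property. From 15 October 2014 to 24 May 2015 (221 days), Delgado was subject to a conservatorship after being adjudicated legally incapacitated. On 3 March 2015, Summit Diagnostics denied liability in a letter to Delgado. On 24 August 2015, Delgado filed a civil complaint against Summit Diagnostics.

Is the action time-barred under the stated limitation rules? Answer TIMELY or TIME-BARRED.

The claim accrued on 22 August 2014, when the wrongful act occurred.
The untolled deadline — 6 months after 22 August 2014 — is 22 February 2015.
The period was tolled for 221 days by the plaintiff's legal incapacity (15 October 2014 to 24 May 2015), pushing the deadline to 1 October 2015.
None of the other events listed affects the running of the period under the stated rules.
Filing on 24 August 2015 beat the 1 October 2015 deadline — the action is timely.

TIMELY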